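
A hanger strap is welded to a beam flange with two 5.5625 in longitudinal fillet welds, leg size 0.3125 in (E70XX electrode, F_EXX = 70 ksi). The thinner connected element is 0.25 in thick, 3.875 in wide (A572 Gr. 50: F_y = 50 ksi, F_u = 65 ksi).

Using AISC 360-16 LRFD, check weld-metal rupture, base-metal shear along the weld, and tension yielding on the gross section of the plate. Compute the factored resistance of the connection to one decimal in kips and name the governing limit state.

43.6 kips (gross-section yield governs)

Weld metal: throat = 0.707×0.3125 = 0.22094 in, L = 2×5.5625 = 11.125 in. φR_n = 0.75 × 0.6 × 70 × 0.22094 × 11.125 = 77.4 kips.
Base metal shear (0.25 in plate): yield φR_n = 1.0×0.6×50×0.25×11.125 = 83.4 kips; rupture φR_n = 0.75×0.6×65×0.25×11.125 = 81.4 kips; take 81.4 kips (rupture).
Tension yield (gross): A_g = 3.875×0.25 = 0.96875 in². φR_n = 0.90 × 50 × 0.96875 = 43.6 kips.
Governing: min(77.4, 81.4, 43.6) = 43.6 kips → gross-section yield.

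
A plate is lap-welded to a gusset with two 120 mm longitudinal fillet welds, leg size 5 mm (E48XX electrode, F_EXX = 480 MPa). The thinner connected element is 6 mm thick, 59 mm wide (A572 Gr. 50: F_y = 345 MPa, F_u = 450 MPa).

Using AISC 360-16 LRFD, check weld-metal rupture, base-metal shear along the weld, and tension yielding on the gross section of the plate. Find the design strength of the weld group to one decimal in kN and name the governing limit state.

Weld metal: throat = 0.707×5 = 3.535 mm, L = 2×120 = 240 mm. φR_n = 0.75 × 0.6 × 480 × 3.535 × 240 = 183.3 kN.
Base metal shear (6 mm plate): yield φR_n = 1.0×0.6×345×6×240 = 298.1 kN; rupture φR_n = 0.75×0.6×450×6×240 = 291.6 kN; take 291.6 kN (rupture).
Tension yield (gross): A_g = 59×6 = 354 mm². φR_n = 0.90 × 345 × 354 = 109.9 kN.
Governing: min(183.3, 291.6, 109.9) = 109.9 kN → gross-section yield.

109.9 kN (gross-section yield governs)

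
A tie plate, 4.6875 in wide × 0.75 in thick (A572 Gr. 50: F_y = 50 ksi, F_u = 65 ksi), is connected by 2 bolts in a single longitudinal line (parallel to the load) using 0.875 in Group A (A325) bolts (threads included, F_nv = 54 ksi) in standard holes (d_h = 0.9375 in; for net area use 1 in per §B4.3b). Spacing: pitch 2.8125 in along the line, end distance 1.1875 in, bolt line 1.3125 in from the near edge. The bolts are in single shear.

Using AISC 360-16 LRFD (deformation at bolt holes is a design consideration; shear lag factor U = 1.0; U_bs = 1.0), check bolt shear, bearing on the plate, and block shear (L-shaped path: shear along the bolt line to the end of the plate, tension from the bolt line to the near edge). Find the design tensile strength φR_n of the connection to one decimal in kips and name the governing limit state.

48.7 kips (bolt shear governs)

Bolt shear: A_b = π(0.875)²/4 = 0.60132 in². φR_n = 0.75 × 54 × 0.60132 × 2 × 1 = 48.7 kips.
Bearing (0.75 in plate, F_u = 65 ksi): end bolts L_c = 1.1875 − 0.9375/2 = 0.71875, R_n = min(1.2×0.71875×0.75×65, 2.4×0.875×0.75×65) = 42.047 kips/bolt; interior L_c = 2.8125 − 0.9375 = 1.875, R_n = 102.38 kips/bolt. φR_n = 0.75 × (1×42.047 + 1×102.38) = 108.3 kips.
Block shear: shear path 1×[1.1875+1×2.8125] = 1×4 in, A_gv = 3, A_nv = 1×(4 − 1.5×1)×0.75 = 1.875 in²; tension to near edge: (1.3125 − 0.5×1)×0.75 = 0.60938 in². R_n = min(0.6×65×1.875, 0.6×50×3) + 1.0×65×0.60938 = min(73.125, 90) + 39.61 = 112.74 kips. φR_n = 0.75 × 112.74 = 84.6 kips.
Governing: min(48.7, 108.3, 84.6) = 48.7 kips → bolt shear.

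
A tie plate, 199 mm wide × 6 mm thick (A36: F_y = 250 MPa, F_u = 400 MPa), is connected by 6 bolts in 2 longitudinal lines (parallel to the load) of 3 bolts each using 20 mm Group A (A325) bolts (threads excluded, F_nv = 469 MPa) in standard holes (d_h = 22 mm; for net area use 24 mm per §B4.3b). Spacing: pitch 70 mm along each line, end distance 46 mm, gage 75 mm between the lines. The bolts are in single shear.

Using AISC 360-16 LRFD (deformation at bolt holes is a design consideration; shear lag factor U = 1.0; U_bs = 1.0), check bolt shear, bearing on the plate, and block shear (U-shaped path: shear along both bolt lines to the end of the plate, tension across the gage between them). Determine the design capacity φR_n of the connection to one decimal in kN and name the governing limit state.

342.9 kN (block shear governs)

Bolt shear: A_b = π(20)²/4 = 314.16 mm². φR_n = 0.75 × 469 × 314.16 × 6 × 1 = 663.0 kN.
Bearing (6 mm plate, F_u = 400 MPa): end bolts L_c = 46 − 22/2 = 35, R_n = min(1.2×35×6×400, 2.4×20×6×400) = 100.8 kN/bolt; interior L_c = 70 − 22 = 48, R_n = 115.2 kN/bolt. φR_n = 0.75 × (2×100.8 + 4×115.2) = 496.8 kN.
Block shear: shear path 2×[46+2×70] = 2×186 mm, A_gv = 2232, A_nv = 2×(186 − 2.5×24)×6 = 1512 mm²; tension across gage: (75 − 1×24)×6 = 306 mm². R_n = min(0.6×400×1512, 0.6×250×2232) + 1.0×400×306 = min(362.88, 334.8) + 122.4 = 457.2 kN. φR_n = 0.75 × 457.2 = 342.9 kN.
Governing: min(663.0, 496.8, 342.9) = 342.9 kN → block shear.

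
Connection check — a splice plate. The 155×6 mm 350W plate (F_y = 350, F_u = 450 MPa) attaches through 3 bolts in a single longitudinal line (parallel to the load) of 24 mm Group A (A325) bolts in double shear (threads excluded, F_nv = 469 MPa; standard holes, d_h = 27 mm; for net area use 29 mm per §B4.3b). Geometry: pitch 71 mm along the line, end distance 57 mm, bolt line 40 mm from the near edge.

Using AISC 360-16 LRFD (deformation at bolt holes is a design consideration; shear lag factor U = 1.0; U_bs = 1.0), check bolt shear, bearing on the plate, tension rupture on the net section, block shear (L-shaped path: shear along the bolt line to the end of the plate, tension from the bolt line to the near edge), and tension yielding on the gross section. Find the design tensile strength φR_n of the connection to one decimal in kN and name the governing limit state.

Bolt shear: A_b = π(24)²/4 = 452.39 mm². φR_n = 0.75 × 469 × 452.39 × 3 × 2 = 954.8 kN.
Bearing (6 mm plate, F_u = 450 MPa): end bolts L_c = 57 − 27/2 = 43.5, R_n = min(1.2×43.5×6×450, 2.4×24×6×450) = 140.94 kN/bolt; interior L_c = 71 − 27 = 44, R_n = 142.56 kN/bolt. φR_n = 0.75 × (1×140.94 + 2×142.56) = 319.5 kN.
Tension rupture (net): A_n = (155 − 1×29)×6 = 756 mm² (U = 1.0, A_e = A_n). φR_n = 0.75 × 450 × 756 = 255.2 kN.
Block shear: shear path 1×[57+2×71] = 1×199 mm, A_gv = 1194, A_nv = 1×(199 − 2.5×29)×6 = 759 mm²; tension to near edge: (40 − 0.5×29)×6 = 153 mm². R_n = min(0.6×450×759, 0.6×350×1194) + 1.0×450×153 = min(204.93, 250.74) + 68.85 = 273.78 kN. φR_n = 0.75 × 273.78 = 205.3 kN.
Tension yield (gross): A_g = 155×6 = 930 mm². φR_n = 0.90 × 350 × 930 = 293.0 kN.
Governing: min(954.8, 319.5, 255.2, 205.3, 293.0) = 205.3 kN → block shear.

205.3 kN (block shear governs)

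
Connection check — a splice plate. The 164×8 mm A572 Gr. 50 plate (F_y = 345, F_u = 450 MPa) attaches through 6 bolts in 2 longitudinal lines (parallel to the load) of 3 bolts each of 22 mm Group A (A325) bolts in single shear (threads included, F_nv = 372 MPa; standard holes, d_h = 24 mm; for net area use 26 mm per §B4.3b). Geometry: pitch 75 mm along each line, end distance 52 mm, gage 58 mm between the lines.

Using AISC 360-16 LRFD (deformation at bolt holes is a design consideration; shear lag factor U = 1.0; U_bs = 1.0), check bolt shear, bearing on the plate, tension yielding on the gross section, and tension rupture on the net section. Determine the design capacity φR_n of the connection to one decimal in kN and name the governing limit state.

Bolt shear: A_b = π(22)²/4 = 380.13 mm². φR_n = 0.75 × 372 × 380.13 × 6 × 1 = 636.3 kN.
Bearing (8 mm plate, F_u = 450 MPa): end bolts L_c = 52 − 24/2 = 40, R_n = min(1.2×40×8×450, 2.4×22×8×450) = 172.8 kN/bolt; interior L_c = 75 − 24 = 51, R_n = 190.08 kN/bolt. φR_n = 0.75 × (2×172.8 + 4×190.08) = 829.4 kN.
Tension yield (gross): A_g = 164×8 = 1312 mm². φR_n = 0.90 × 345 × 1312 = 407.4 kN.
Tension rupture (net): A_n = (164 − 2×26)×8 = 896 mm² (U = 1.0, A_e = A_n). φR_n = 0.75 × 450 × 896 = 302.4 kN.
Governing: min(636.3, 829.4, 407.4, 302.4) = 302.4 kN → net-section rupture.

302.4 kN (net-section rupture governs)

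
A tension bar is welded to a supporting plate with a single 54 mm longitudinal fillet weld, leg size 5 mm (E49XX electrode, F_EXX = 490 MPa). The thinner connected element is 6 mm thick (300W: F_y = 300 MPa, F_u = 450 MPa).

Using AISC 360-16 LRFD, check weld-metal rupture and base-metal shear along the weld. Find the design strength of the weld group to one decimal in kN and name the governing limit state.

Weld metal: throat = 0.707×5 = 3.535 mm, L = 54 mm. φR_n = 0.75 × 0.6 × 490 × 3.535 × 54 = 42.1 kN.
Base metal shear (6 mm plate): yield φR_n = 1.0×0.6×300×6×54 = 58.3 kN; rupture φR_n = 0.75×0.6×450×6×54 = 65.6 kN; take 58.3 kN (yield).
Governing: min(42.1, 58.3) = 42.1 kN → weld metal.

42.1 kN (weld metal governs)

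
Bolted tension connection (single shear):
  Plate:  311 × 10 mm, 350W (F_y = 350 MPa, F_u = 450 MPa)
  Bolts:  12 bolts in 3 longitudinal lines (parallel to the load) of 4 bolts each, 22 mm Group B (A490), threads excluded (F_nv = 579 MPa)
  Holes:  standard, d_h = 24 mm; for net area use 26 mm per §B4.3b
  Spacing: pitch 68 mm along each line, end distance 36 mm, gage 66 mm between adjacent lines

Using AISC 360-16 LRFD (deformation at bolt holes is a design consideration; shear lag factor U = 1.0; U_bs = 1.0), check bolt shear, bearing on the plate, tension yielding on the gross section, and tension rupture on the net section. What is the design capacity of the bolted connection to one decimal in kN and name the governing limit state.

786.4 kN (net-section rupture governs)

Bolt shear: A_b = π(22)²/4 = 380.13 mm². φR_n = 0.75 × 579 × 380.13 × 12 × 1 = 1980.9 kN.
Bearing (10 mm plate, F_u = 450 MPa): end bolts L_c = 36 − 24/2 = 24, R_n = min(1.2×24×10×450, 2.4×22×10×450) = 129.6 kN/bolt; interior L_c = 68 − 24 = 44, R_n = 237.6 kN/bolt. φR_n = 0.75 × (3×129.6 + 9×237.6) = 1895.4 kN.
Tension yield (gross): A_g = 311×10 = 3110 mm². φR_n = 0.90 × 350 × 3110 = 979.7 kN.
Tension rupture (net): A_n = (311 − 3×26)×10 = 2330 mm² (U = 1.0, A_e = A_n). φR_n = 0.75 × 450 × 2330 = 786.4 kN.
Governing: min(1980.9, 1895.4, 979.7, 786.4) = 786.4 kN → net-section rupture.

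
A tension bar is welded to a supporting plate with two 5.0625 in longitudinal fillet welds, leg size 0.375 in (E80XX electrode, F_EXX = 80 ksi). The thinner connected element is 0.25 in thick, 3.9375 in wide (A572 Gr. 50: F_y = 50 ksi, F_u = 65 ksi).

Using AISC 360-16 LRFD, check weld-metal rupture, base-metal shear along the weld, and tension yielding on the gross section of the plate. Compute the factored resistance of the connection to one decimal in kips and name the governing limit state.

44.3 kips (gross-section yield governs)

Weld metal: throat = 0.707×0.375 = 0.26513 in, L = 2×5.0625 = 10.125 in. φR_n = 0.75 × 0.6 × 80 × 0.26513 × 10.125 = 96.6 kips.
Base metal shear (0.25 in plate): yield φR_n = 1.0×0.6×50×0.25×10.125 = 75.9 kips; rupture φR_n = 0.75×0.6×65×0.25×10.125 = 74.0 kips; take 74.0 kips (rupture).
Tension yield (gross): A_g = 3.9375×0.25 = 0.98438 in². φR_n = 0.90 × 50 × 0.98438 = 44.3 kips.
Governing: min(96.6, 74.0, 44.3) = 44.3 kips → gross-section yield.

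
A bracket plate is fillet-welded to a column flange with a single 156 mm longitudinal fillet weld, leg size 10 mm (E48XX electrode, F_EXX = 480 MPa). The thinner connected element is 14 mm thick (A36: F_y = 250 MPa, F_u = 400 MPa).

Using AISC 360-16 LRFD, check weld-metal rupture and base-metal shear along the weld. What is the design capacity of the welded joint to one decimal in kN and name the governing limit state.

238.2 kN (weld metal governs)

Weld metal: throat = 0.707×10 = 7.07 mm, L = 156 mm. φR_n = 0.75 × 0.6 × 480 × 7.07 × 156 = 238.2 kN.
Base metal shear (14 mm plate): yield φR_n = 1.0×0.6×250×14×156 = 327.6 kN; rupture φR_n = 0.75×0.6×400×14×156 = 393.1 kN; take 327.6 kN (yield).
Governing: min(238.2, 327.6) = 238.2 kN → weld metal.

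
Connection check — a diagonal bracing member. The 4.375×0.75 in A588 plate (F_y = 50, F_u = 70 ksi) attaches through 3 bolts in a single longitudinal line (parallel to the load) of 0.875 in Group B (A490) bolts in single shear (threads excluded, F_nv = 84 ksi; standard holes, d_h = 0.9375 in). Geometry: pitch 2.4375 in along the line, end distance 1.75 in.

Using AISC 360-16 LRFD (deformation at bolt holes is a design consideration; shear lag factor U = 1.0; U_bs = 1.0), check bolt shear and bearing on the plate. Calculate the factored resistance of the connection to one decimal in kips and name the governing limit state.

113.6 kips (bolt shear governs)

Bolt shear: A_b = π(0.875)²/4 = 0.60132 in². φR_n = 0.75 × 84 × 0.60132 × 3 × 1 = 113.6 kips.
Bearing (0.75 in plate, F_u = 70 ksi): end bolts L_c = 1.75 − 0.9375/2 = 1.28125, R_n = min(1.2×1.28125×0.75×70, 2.4×0.875×0.75×70) = 80.719 kips/bolt; interior L_c = 2.4375 − 0.9375 = 1.5, R_n = 94.5 kips/bolt. φR_n = 0.75 × (1×80.719 + 2×94.5) = 202.3 kips.
Governing: min(113.6, 202.3) = 113.6 kips → bolt shear.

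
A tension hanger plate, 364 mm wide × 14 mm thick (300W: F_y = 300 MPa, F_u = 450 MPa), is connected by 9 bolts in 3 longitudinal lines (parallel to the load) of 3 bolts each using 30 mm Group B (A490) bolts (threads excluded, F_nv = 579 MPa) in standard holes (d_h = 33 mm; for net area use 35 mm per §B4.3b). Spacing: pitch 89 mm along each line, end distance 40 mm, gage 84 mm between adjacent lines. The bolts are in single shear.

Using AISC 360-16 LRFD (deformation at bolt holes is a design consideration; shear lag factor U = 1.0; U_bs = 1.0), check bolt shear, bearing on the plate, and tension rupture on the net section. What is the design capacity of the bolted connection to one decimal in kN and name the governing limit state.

Bolt shear: A_b = π(30)²/4 = 706.86 mm². φR_n = 0.75 × 579 × 706.86 × 9 × 1 = 2762.6 kN.
Bearing (14 mm plate, F_u = 450 MPa): end bolts L_c = 40 − 33/2 = 23.5, R_n = min(1.2×23.5×14×450, 2.4×30×14×450) = 177.66 kN/bolt; interior L_c = 89 − 33 = 56, R_n = 423.36 kN/bolt. φR_n = 0.75 × (3×177.66 + 6×423.36) = 2304.9 kN.
Tension rupture (net): A_n = (364 − 3×35)×14 = 3626 mm² (U = 1.0, A_e = A_n). φR_n = 0.75 × 450 × 3626 = 1223.8 kN.
Governing: min(2762.6, 2304.9, 1223.8) = 1223.8 kN → net-section rupture.

1223.8 kN (net-section rupture governs)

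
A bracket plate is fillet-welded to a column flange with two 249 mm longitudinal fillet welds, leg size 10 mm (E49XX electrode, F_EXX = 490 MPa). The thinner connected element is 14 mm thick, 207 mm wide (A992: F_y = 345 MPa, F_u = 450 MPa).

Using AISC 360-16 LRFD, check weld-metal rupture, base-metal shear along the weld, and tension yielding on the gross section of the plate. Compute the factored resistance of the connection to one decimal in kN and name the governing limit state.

Weld metal: throat = 0.707×10 = 7.07 mm, L = 2×249 = 498 mm. φR_n = 0.75 × 0.6 × 490 × 7.07 × 498 = 776.3 kN.
Base metal shear (14 mm plate): yield φR_n = 1.0×0.6×345×14×498 = 1443.2 kN; rupture φR_n = 0.75×0.6×450×14×498 = 1411.8 kN; take 1411.8 kN (rupture).
Tension yield (gross): A_g = 207×14 = 2898 mm². φR_n = 0.90 × 345 × 2898 = 899.8 kN.
Governing: min(776.3, 1411.8, 899.8) = 776.3 kN → weld metal.

776.3 kN (weld metal governs)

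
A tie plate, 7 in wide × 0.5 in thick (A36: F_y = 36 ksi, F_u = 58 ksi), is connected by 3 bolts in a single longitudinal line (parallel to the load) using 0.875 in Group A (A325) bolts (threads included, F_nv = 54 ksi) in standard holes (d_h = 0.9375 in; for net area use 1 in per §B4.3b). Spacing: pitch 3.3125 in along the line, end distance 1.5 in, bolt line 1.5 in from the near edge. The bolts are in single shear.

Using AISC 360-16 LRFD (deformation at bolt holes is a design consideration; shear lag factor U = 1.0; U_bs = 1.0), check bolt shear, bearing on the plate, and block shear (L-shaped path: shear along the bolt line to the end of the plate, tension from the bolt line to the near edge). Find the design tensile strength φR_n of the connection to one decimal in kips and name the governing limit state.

73.1 kips (bolt shear governs)

Bolt shear: A_b = π(0.875)²/4 = 0.60132 in². φR_n = 0.75 × 54 × 0.60132 × 3 × 1 = 73.1 kips.
Bearing (0.5 in plate, F_u = 58 ksi): end bolts L_c = 1.5 − 0.9375/2 = 1.03125, R_n = min(1.2×1.03125×0.5×58, 2.4×0.875×0.5×58) = 35.888 kips/bolt; interior L_c = 3.3125 − 0.9375 = 2.375, R_n = 60.9 kips/bolt. φR_n = 0.75 × (1×35.888 + 2×60.9) = 118.3 kips.
Block shear: shear path 1×[1.5+2×3.3125] = 1×8.125 in, A_gv = 4.0625, A_nv = 1×(8.125 − 2.5×1)×0.5 = 2.8125 in²; tension to near edge: (1.5 − 0.5×1)×0.5 = 0.5 in². R_n = min(0.6×58×2.8125, 0.6×36×4.0625) + 1.0×58×0.5 = min(97.875, 87.75) + 29 = 116.75 kips. φR_n = 0.75 × 116.75 = 87.6 kips.
Governing: min(73.1, 118.3, 87.6) = 73.1 kips → bolt shear.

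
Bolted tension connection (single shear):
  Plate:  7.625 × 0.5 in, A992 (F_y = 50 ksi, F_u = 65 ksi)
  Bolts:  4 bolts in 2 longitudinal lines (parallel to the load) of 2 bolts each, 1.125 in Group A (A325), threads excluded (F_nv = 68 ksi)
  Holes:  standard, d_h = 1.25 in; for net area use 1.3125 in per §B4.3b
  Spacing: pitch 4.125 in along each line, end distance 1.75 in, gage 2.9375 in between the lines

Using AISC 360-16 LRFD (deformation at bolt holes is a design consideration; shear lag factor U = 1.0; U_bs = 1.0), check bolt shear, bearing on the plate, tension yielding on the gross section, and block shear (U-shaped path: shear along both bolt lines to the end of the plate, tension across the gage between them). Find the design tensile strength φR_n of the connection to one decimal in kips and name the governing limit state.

Bolt shear: A_b = π(1.125)²/4 = 0.99402 in². φR_n = 0.75 × 68 × 0.99402 × 4 × 1 = 202.8 kips.
Bearing (0.5 in plate, F_u = 65 ksi): end bolts L_c = 1.75 − 1.25/2 = 1.125, R_n = min(1.2×1.125×0.5×65, 2.4×1.125×0.5×65) = 43.875 kips/bolt; interior L_c = 4.125 − 1.25 = 2.875, R_n = 87.75 kips/bolt. φR_n = 0.75 × (2×43.875 + 2×87.75) = 197.4 kips.
Tension yield (gross): A_g = 7.625×0.5 = 3.8125 in². φR_n = 0.90 × 50 × 3.8125 = 171.6 kips.
Block shear: shear path 2×[1.75+1×4.125] = 2×5.875 in, A_gv = 5.875, A_nv = 2×(5.875 − 1.5×1.3125)×0.5 = 3.9063 in²; tension across gage: (2.9375 − 1×1.3125)×0.5 = 0.8125 in². R_n = min(0.6×65×3.9063, 0.6×50×5.875) + 1.0×65×0.8125 = min(152.35, 176.25) + 52.813 = 205.16 kips. φR_n = 0.75 × 205.16 = 153.9 kips.
Governing: min(202.8, 197.4, 171.6, 153.9) = 153.9 kips → block shear.

153.9 kips (block shear governs)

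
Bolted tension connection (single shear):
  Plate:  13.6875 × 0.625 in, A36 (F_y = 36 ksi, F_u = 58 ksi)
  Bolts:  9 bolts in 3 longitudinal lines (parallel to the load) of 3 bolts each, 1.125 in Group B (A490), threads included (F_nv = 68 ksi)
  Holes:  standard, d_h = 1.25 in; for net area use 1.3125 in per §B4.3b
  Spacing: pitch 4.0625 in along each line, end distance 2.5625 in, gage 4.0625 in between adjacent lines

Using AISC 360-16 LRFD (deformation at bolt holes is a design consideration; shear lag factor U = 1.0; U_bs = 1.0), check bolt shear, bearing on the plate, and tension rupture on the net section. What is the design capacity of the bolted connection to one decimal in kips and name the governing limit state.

265.1 kips (net-section rupture governs)

Bolt shear: A_b = π(1.125)²/4 = 0.99402 in². φR_n = 0.75 × 68 × 0.99402 × 9 × 1 = 456.3 kips.
Bearing (0.625 in plate, F_u = 58 ksi): end bolts L_c = 2.5625 − 1.25/2 = 1.9375, R_n = min(1.2×1.9375×0.625×58, 2.4×1.125×0.625×58) = 84.281 kips/bolt; interior L_c = 4.0625 − 1.25 = 2.8125, R_n = 97.875 kips/bolt. φR_n = 0.75 × (3×84.281 + 6×97.875) = 630.1 kips.
Tension rupture (net): A_n = (13.6875 − 3×1.3125)×0.625 = 6.0938 in² (U = 1.0, A_e = A_n). φR_n = 0.75 × 58 × 6.0938 = 265.1 kips.
Governing: min(456.3, 630.1, 265.1) = 265.1 kips → net-section rupture.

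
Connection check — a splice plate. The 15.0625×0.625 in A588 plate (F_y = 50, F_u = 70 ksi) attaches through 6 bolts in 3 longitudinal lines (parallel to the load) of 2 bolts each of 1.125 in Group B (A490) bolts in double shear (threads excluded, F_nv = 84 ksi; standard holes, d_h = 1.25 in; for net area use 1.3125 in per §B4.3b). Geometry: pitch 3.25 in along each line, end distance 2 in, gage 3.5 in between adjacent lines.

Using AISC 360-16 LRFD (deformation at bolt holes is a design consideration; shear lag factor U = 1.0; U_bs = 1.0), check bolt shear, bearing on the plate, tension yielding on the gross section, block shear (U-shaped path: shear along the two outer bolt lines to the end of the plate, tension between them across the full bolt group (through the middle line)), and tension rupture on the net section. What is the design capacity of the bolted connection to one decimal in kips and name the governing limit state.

Bolt shear: A_b = π(1.125)²/4 = 0.99402 in². φR_n = 0.75 × 84 × 0.99402 × 6 × 2 = 751.5 kips.
Bearing (0.625 in plate, F_u = 70 ksi): end bolts L_c = 2 − 1.25/2 = 1.375, R_n = min(1.2×1.375×0.625×70, 2.4×1.125×0.625×70) = 72.188 kips/bolt; interior L_c = 3.25 − 1.25 = 2, R_n = 105 kips/bolt. φR_n = 0.75 × (3×72.188 + 3×105) = 398.7 kips.
Tension yield (gross): A_g = 15.0625×0.625 = 9.4141 in². φR_n = 0.90 × 50 × 9.4141 = 423.6 kips.
Block shear: shear path 2×[2+1×3.25] = 2×5.25 in, A_gv = 6.5625, A_nv = 2×(5.25 − 1.5×1.3125)×0.625 = 4.1016 in²; tension across gage: (7 − 2×1.3125)×0.625 = 2.7344 in². R_n = min(0.6×70×4.1016, 0.6×50×6.5625) + 1.0×70×2.7344 = min(172.27, 196.88) + 191.41 = 363.68 kips. φR_n = 0.75 × 363.68 = 272.8 kips.
Tension rupture (net): A_n = (15.0625 − 3×1.3125)×0.625 = 6.9531 in² (U = 1.0, A_e = A_n). φR_n = 0.75 × 70 × 6.9531 = 365.0 kips.
Governing: min(751.5, 398.7, 423.6, 272.8, 365.0) = 272.8 kips → block shear.

272.8 kips (block shear governs)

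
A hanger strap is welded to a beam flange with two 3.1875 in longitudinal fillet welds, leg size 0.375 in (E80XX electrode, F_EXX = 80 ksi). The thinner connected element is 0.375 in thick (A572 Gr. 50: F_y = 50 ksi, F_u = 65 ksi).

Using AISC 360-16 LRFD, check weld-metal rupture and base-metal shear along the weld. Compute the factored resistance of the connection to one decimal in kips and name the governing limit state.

Weld metal: throat = 0.707×0.375 = 0.26513 in, L = 2×3.1875 = 6.375 in. φR_n = 0.75 × 0.6 × 80 × 0.26513 × 6.375 = 60.8 kips.
Base metal shear (0.375 in plate): yield φR_n = 1.0×0.6×50×0.375×6.375 = 71.7 kips; rupture φR_n = 0.75×0.6×65×0.375×6.375 = 69.9 kips; take 69.9 kips (rupture).
Governing: min(60.8, 69.9) = 60.8 kips → weld metal.

60.8 kips (weld metal governs)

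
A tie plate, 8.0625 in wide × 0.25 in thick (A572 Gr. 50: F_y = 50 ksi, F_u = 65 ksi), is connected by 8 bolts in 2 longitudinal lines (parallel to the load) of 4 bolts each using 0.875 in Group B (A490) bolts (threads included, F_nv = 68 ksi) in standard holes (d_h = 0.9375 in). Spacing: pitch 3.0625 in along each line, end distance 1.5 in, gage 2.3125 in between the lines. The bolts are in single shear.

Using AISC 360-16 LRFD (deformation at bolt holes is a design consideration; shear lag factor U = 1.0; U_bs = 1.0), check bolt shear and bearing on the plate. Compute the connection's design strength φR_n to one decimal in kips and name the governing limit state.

183.7 kips (bearing governs)

Bolt shear: A_b = π(0.875)²/4 = 0.60132 in². φR_n = 0.75 × 68 × 0.60132 × 8 × 1 = 245.3 kips.
Bearing (0.25 in plate, F_u = 65 ksi): end bolts L_c = 1.5 − 0.9375/2 = 1.03125, R_n = min(1.2×1.03125×0.25×65, 2.4×0.875×0.25×65) = 20.109 kips/bolt; interior L_c = 3.0625 − 0.9375 = 2.125, R_n = 34.125 kips/bolt. φR_n = 0.75 × (2×20.109 + 6×34.125) = 183.7 kips.
Governing: min(245.3, 183.7) = 183.7 kips → bearing.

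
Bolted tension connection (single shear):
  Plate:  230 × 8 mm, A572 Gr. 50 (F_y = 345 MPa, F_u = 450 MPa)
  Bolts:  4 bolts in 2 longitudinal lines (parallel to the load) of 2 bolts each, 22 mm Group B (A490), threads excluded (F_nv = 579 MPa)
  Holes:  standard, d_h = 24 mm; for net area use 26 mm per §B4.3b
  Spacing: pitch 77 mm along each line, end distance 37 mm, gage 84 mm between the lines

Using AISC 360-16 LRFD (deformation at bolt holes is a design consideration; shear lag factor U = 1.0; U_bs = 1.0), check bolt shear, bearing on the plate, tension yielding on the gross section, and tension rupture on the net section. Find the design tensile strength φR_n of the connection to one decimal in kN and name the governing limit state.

Bolt shear: A_b = π(22)²/4 = 380.13 mm². φR_n = 0.75 × 579 × 380.13 × 4 × 1 = 660.3 kN.
Bearing (8 mm plate, F_u = 450 MPa): end bolts L_c = 37 − 24/2 = 25, R_n = min(1.2×25×8×450, 2.4×22×8×450) = 108 kN/bolt; interior L_c = 77 − 24 = 53, R_n = 190.08 kN/bolt. φR_n = 0.75 × (2×108 + 2×190.08) = 447.1 kN.
Tension yield (gross): A_g = 230×8 = 1840 mm². φR_n = 0.90 × 345 × 1840 = 571.3 kN.
Tension rupture (net): A_n = (230 − 2×26)×8 = 1424 mm² (U = 1.0, A_e = A_n). φR_n = 0.75 × 450 × 1424 = 480.6 kN.
Governing: min(660.3, 447.1, 571.3, 480.6) = 447.1 kN → bearing.

447.1 kN (bearing governs)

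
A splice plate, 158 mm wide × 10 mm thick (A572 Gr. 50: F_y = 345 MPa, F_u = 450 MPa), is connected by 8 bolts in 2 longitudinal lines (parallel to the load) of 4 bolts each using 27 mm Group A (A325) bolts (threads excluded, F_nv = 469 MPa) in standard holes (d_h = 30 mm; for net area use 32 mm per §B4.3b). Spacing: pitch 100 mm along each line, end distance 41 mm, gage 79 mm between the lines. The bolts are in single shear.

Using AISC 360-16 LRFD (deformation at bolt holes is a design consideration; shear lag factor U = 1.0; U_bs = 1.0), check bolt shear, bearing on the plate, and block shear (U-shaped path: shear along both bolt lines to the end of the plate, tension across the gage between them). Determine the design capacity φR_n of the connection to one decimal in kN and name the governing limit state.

Bolt shear: A_b = π(27)²/4 = 572.56 mm². φR_n = 0.75 × 469 × 572.56 × 8 × 1 = 1611.2 kN.
Bearing (10 mm plate, F_u = 450 MPa): end bolts L_c = 41 − 30/2 = 26, R_n = min(1.2×26×10×450, 2.4×27×10×450) = 140.4 kN/bolt; interior L_c = 100 − 30 = 70, R_n = 291.6 kN/bolt. φR_n = 0.75 × (2×140.4 + 6×291.6) = 1522.8 kN.
Block shear: shear path 2×[41+3×100] = 2×341 mm, A_gv = 6820, A_nv = 2×(341 − 3.5×32)×10 = 4580 mm²; tension across gage: (79 − 1×32)×10 = 470 mm². R_n = min(0.6×450×4580, 0.6×345×6820) + 1.0×450×470 = min(1236.6, 1411.7) + 211.5 = 1448.1 kN. φR_n = 0.75 × 1448.1 = 1086.1 kN.
Governing: min(1611.2, 1522.8, 1086.1) = 1086.1 kN → block shear.

1086.1 kN (block shear governs)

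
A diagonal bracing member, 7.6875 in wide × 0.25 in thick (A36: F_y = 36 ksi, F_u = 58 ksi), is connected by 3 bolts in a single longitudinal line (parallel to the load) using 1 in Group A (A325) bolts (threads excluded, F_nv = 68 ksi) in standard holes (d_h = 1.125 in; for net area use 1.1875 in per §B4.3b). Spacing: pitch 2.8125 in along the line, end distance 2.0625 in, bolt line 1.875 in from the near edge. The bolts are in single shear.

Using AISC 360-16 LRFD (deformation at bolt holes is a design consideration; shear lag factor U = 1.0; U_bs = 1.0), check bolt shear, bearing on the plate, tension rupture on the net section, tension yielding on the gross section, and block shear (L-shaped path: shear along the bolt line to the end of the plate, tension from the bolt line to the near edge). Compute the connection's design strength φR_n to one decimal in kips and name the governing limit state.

Bolt shear: A_b = π(1)²/4 = 0.7854 in². φR_n = 0.75 × 68 × 0.7854 × 3 × 1 = 120.2 kips.
Bearing (0.25 in plate, F_u = 58 ksi): end bolts L_c = 2.0625 − 1.125/2 = 1.5, R_n = min(1.2×1.5×0.25×58, 2.4×1×0.25×58) = 26.1 kips/bolt; interior L_c = 2.8125 − 1.125 = 1.6875, R_n = 29.363 kips/bolt. φR_n = 0.75 × (1×26.1 + 2×29.363) = 63.6 kips.
Tension rupture (net): A_n = (7.6875 − 1×1.1875)×0.25 = 1.625 in² (U = 1.0, A_e = A_n). φR_n = 0.75 × 58 × 1.625 = 70.7 kips.
Tension yield (gross): A_g = 7.6875×0.25 = 1.9219 in². φR_n = 0.90 × 36 × 1.9219 = 62.3 kips.
Block shear: shear path 1×[2.0625+2×2.8125] = 1×7.6875 in, A_gv = 1.9219, A_nv = 1×(7.6875 − 2.5×1.1875)×0.25 = 1.1797 in²; tension to near edge: (1.875 − 0.5×1.1875)×0.25 = 0.32031 in². R_n = min(0.6×58×1.1797, 0.6×36×1.9219) + 1.0×58×0.32031 = min(41.054, 41.513) + 18.578 = 59.632 kips. φR_n = 0.75 × 59.632 = 44.7 kips.
Governing: min(120.2, 63.6, 70.7, 62.3, 44.7) = 44.7 kips → block shear.

44.7 kips (block shear governs)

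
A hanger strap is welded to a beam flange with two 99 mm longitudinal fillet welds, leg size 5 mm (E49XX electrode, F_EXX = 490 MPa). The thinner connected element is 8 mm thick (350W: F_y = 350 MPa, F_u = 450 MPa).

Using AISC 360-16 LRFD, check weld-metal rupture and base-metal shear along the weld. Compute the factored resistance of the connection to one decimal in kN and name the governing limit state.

154.3 kN (weld metal governs)

Weld metal: throat = 0.707×5 = 3.535 mm, L = 2×99 = 198 mm. φR_n = 0.75 × 0.6 × 490 × 3.535 × 198 = 154.3 kN.
Base metal shear (8 mm plate): yield φR_n = 1.0×0.6×350×8×198 = 332.6 kN; rupture φR_n = 0.75×0.6×450×8×198 = 320.8 kN; take 320.8 kN (rupture).
Governing: min(154.3, 320.8) = 154.3 kN → weld metal.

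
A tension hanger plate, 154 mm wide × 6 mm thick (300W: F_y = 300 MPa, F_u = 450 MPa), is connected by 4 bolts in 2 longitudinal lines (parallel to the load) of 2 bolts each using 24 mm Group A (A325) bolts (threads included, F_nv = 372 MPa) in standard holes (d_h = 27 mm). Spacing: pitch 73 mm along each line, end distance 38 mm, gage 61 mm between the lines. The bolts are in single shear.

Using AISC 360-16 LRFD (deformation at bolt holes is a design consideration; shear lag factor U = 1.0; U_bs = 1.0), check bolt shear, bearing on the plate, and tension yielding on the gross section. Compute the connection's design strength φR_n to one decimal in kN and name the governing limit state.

249.5 kN (gross-section yield governs)

Bolt shear: A_b = π(24)²/4 = 452.39 mm². φR_n = 0.75 × 372 × 452.39 × 4 × 1 = 504.9 kN.
Bearing (6 mm plate, F_u = 450 MPa): end bolts L_c = 38 − 27/2 = 24.5, R_n = min(1.2×24.5×6×450, 2.4×24×6×450) = 79.38 kN/bolt; interior L_c = 73 − 27 = 46, R_n = 149.04 kN/bolt. φR_n = 0.75 × (2×79.38 + 2×149.04) = 342.6 kN.
Tension yield (gross): A_g = 154×6 = 924 mm². φR_n = 0.90 × 300 × 924 = 249.5 kN.
Governing: min(504.9, 342.6, 249.5) = 249.5 kN → gross-section yield.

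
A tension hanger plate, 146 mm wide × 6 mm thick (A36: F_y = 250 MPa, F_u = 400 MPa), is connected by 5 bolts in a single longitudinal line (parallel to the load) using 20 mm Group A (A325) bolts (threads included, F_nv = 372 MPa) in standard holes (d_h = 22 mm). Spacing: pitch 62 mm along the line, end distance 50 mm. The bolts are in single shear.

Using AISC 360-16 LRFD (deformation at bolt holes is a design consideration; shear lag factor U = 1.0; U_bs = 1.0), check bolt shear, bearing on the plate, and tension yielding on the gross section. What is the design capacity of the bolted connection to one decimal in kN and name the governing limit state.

197.1 kN (gross-section yield governs)

Bolt shear: A_b = π(20)²/4 = 314.16 mm². φR_n = 0.75 × 372 × 314.16 × 5 × 1 = 438.3 kN.
Bearing (6 mm plate, F_u = 400 MPa): end bolts L_c = 50 − 22/2 = 39, R_n = min(1.2×39×6×400, 2.4×20×6×400) = 112.32 kN/bolt; interior L_c = 62 − 22 = 40, R_n = 115.2 kN/bolt. φR_n = 0.75 × (1×112.32 + 4×115.2) = 429.8 kN.
Tension yield (gross): A_g = 146×6 = 876 mm². φR_n = 0.90 × 250 × 876 = 197.1 kN.
Governing: min(438.3, 429.8, 197.1) = 197.1 kN → gross-section yield.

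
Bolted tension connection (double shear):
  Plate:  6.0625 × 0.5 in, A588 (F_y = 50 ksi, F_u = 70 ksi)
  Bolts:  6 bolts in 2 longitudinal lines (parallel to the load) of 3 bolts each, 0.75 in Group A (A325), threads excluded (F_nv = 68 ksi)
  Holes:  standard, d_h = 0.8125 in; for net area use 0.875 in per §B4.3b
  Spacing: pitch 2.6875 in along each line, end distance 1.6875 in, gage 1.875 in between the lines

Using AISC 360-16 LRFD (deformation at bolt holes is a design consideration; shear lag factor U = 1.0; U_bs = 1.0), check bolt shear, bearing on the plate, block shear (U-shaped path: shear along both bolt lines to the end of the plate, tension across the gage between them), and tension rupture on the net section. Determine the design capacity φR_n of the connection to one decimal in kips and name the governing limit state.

113.2 kips (net-section rupture governs)

Bolt shear: A_b = π(0.75)²/4 = 0.44179 in². φR_n = 0.75 × 68 × 0.44179 × 6 × 2 = 270.4 kips.
Bearing (0.5 in plate, F_u = 70 ksi): end bolts L_c = 1.6875 − 0.8125/2 = 1.28125, R_n = min(1.2×1.28125×0.5×70, 2.4×0.75×0.5×70) = 53.813 kips/bolt; interior L_c = 2.6875 − 0.8125 = 1.875, R_n = 63 kips/bolt. φR_n = 0.75 × (2×53.813 + 4×63) = 269.7 kips.
Block shear: shear path 2×[1.6875+2×2.6875] = 2×7.0625 in, A_gv = 7.0625, A_nv = 2×(7.0625 − 2.5×0.875)×0.5 = 4.875 in²; tension across gage: (1.875 − 1×0.875)×0.5 = 0.5 in². R_n = min(0.6×70×4.875, 0.6×50×7.0625) + 1.0×70×0.5 = min(204.75, 211.88) + 35 = 239.75 kips. φR_n = 0.75 × 239.75 = 179.8 kips.
Tension rupture (net): A_n = (6.0625 − 2×0.875)×0.5 = 2.1563 in² (U = 1.0, A_e = A_n). φR_n = 0.75 × 70 × 2.1563 = 113.2 kips.
Governing: min(270.4, 269.7, 179.8, 113.2) = 113.2 kips → net-section rupture.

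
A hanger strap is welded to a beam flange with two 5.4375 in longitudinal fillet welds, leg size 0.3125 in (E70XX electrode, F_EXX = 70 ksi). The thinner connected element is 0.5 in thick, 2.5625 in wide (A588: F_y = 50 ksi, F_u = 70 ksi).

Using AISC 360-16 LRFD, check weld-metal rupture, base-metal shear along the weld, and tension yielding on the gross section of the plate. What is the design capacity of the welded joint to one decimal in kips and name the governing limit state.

Weld metal: throat = 0.707×0.3125 = 0.22094 in, L = 2×5.4375 = 10.875 in. φR_n = 0.75 × 0.6 × 70 × 0.22094 × 10.875 = 75.7 kips.
Base metal shear (0.5 in plate): yield φR_n = 1.0×0.6×50×0.5×10.875 = 163.1 kips; rupture φR_n = 0.75×0.6×70×0.5×10.875 = 171.3 kips; take 163.1 kips (yield).
Tension yield (gross): A_g = 2.5625×0.5 = 1.2813 in². φR_n = 0.90 × 50 × 1.2813 = 57.7 kips.
Governing: min(75.7, 163.1, 57.7) = 57.7 kips → gross-section yield.

57.7 kips (gross-section yield governs)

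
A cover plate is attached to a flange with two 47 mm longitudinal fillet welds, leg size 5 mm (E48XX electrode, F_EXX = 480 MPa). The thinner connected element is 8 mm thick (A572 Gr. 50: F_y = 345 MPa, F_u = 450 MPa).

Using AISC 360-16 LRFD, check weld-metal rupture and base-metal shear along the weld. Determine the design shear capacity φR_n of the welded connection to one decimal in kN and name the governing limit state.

Weld metal: throat = 0.707×5 = 3.535 mm, L = 2×47 = 94 mm. φR_n = 0.75 × 0.6 × 480 × 3.535 × 94 = 71.8 kN.
Base metal shear (8 mm plate): yield φR_n = 1.0×0.6×345×8×94 = 155.7 kN; rupture φR_n = 0.75×0.6×450×8×94 = 152.3 kN; take 152.3 kN (rupture).
Governing: min(71.8, 152.3) = 71.8 kN → weld metal.

71.8 kN (weld metal governs)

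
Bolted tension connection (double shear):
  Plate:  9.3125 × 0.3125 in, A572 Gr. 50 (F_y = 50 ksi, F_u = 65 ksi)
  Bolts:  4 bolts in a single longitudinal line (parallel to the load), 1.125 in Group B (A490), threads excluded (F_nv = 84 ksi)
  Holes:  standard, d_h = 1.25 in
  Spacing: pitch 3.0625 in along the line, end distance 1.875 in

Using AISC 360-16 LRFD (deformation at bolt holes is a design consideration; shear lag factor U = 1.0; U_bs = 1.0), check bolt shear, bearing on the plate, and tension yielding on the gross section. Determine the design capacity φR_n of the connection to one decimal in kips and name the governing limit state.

Bolt shear: A_b = π(1.125)²/4 = 0.99402 in². φR_n = 0.75 × 84 × 0.99402 × 4 × 2 = 501.0 kips.
Bearing (0.3125 in plate, F_u = 65 ksi): end bolts L_c = 1.875 − 1.25/2 = 1.25, R_n = min(1.2×1.25×0.3125×65, 2.4×1.125×0.3125×65) = 30.469 kips/bolt; interior L_c = 3.0625 − 1.25 = 1.8125, R_n = 44.18 kips/bolt. φR_n = 0.75 × (1×30.469 + 3×44.18) = 122.3 kips.
Tension yield (gross): A_g = 9.3125×0.3125 = 2.9102 in². φR_n = 0.90 × 50 × 2.9102 = 131.0 kips.
Governing: min(501.0, 122.3, 131.0) = 122.3 kips → bearing.

122.3 kips (bearing governs)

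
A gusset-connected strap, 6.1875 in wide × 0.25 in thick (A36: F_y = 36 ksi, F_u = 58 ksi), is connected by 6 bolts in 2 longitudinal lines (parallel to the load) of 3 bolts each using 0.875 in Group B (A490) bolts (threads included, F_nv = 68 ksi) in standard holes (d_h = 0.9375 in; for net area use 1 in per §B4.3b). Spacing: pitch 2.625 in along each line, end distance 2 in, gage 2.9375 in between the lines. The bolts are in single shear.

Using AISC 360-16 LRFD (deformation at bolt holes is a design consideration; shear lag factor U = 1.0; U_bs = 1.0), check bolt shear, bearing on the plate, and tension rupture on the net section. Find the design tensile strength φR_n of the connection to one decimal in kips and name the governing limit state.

Bolt shear: A_b = π(0.875)²/4 = 0.60132 in². φR_n = 0.75 × 68 × 0.60132 × 6 × 1 = 184.0 kips.
Bearing (0.25 in plate, F_u = 58 ksi): end bolts L_c = 2 − 0.9375/2 = 1.53125, R_n = min(1.2×1.53125×0.25×58, 2.4×0.875×0.25×58) = 26.644 kips/bolt; interior L_c = 2.625 − 0.9375 = 1.6875, R_n = 29.363 kips/bolt. φR_n = 0.75 × (2×26.644 + 4×29.363) = 128.1 kips.
Tension rupture (net): A_n = (6.1875 − 2×1)×0.25 = 1.0469 in² (U = 1.0, A_e = A_n). φR_n = 0.75 × 58 × 1.0469 = 45.5 kips.
Governing: min(184.0, 128.1, 45.5) = 45.5 kips → net-section rupture.

45.5 kips (net-section rupture governs)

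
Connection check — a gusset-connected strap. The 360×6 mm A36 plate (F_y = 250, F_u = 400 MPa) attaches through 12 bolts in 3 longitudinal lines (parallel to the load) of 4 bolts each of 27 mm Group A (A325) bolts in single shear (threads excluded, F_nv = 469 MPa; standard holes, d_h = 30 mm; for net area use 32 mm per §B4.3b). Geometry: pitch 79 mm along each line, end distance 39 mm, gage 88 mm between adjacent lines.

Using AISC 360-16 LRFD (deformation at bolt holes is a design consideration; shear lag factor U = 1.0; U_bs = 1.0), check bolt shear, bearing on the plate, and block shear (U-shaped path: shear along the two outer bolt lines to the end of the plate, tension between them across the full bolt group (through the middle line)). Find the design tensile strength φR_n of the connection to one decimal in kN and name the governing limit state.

555.8 kN (block shear governs)

Bolt shear: A_b = π(27)²/4 = 572.56 mm². φR_n = 0.75 × 469 × 572.56 × 12 × 1 = 2416.8 kN.
Bearing (6 mm plate, F_u = 400 MPa): end bolts L_c = 39 − 30/2 = 24, R_n = min(1.2×24×6×400, 2.4×27×6×400) = 69.12 kN/bolt; interior L_c = 79 − 30 = 49, R_n = 141.12 kN/bolt. φR_n = 0.75 × (3×69.12 + 9×141.12) = 1108.1 kN.
Block shear: shear path 2×[39+3×79] = 2×276 mm, A_gv = 3312, A_nv = 2×(276 − 3.5×32)×6 = 1968 mm²; tension across gage: (176 − 2×32)×6 = 672 mm². R_n = min(0.6×400×1968, 0.6×250×3312) + 1.0×400×672 = min(472.32, 496.8) + 268.8 = 741.12 kN. φR_n = 0.75 × 741.12 = 555.8 kN.
Governing: min(2416.8, 1108.1, 555.8) = 555.8 kN → block shear.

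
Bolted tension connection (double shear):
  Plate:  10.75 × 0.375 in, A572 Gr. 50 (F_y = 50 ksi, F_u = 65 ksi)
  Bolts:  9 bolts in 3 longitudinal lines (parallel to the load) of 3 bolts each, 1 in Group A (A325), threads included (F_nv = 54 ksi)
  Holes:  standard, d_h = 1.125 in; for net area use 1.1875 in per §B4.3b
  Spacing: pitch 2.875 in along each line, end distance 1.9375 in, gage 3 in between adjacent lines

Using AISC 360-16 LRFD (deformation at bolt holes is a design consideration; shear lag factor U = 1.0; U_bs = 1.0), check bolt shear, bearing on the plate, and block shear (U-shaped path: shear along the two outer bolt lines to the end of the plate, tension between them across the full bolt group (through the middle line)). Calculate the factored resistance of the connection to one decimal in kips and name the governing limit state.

169.8 kips (block shear governs)

Bolt shear: A_b = π(1)²/4 = 0.7854 in². φR_n = 0.75 × 54 × 0.7854 × 9 × 2 = 572.6 kips.
Bearing (0.375 in plate, F_u = 65 ksi): end bolts L_c = 1.9375 − 1.125/2 = 1.375, R_n = min(1.2×1.375×0.375×65, 2.4×1×0.375×65) = 40.219 kips/bolt; interior L_c = 2.875 − 1.125 = 1.75, R_n = 51.188 kips/bolt. φR_n = 0.75 × (3×40.219 + 6×51.188) = 320.8 kips.
Block shear: shear path 2×[1.9375+2×2.875] = 2×7.6875 in, A_gv = 5.7656, A_nv = 2×(7.6875 − 2.5×1.1875)×0.375 = 3.5391 in²; tension across gage: (6 − 2×1.1875)×0.375 = 1.3594 in². R_n = min(0.6×65×3.5391, 0.6×50×5.7656) + 1.0×65×1.3594 = min(138.02, 172.97) + 88.361 = 226.38 kips. φR_n = 0.75 × 226.38 = 169.8 kips.
Governing: min(572.6, 320.8, 169.8) = 169.8 kips → block shear.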